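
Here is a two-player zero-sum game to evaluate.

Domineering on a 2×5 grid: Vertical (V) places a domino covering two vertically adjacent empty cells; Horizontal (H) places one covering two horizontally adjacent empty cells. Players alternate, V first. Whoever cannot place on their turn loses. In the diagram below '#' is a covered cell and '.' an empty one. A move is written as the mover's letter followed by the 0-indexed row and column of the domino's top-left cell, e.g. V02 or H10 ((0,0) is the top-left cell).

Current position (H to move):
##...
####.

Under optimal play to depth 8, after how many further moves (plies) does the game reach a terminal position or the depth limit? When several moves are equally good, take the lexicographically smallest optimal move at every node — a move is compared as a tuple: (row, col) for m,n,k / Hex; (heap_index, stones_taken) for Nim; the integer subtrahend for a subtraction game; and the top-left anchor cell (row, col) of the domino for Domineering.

PV length from [##.../####.]: 1 ply

p1 H@[##.../####.]: H02[####./####.]-1 H03[##.##/####.]+1*
p2 V@[##.##/####.] terminal -1; root [##.../####.] d8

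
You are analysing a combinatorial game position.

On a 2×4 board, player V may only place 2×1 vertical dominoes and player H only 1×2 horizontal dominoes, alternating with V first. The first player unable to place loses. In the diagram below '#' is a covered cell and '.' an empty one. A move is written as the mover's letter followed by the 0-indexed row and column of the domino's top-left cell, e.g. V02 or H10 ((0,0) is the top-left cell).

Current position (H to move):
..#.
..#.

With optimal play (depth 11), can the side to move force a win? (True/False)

H winning at [..#./..#.]: True

ply 1, H at ..#./..#. | H00=+1→###./..#.*; H10=+1→..#./###.
ply 2, V at ###./..#. | V03=-1→####/..##*
ply 3, H at ####/..## | H10=+1→####/####*
ply 4: ####/#### is terminal -1 (V); from ..#./..#. depth 11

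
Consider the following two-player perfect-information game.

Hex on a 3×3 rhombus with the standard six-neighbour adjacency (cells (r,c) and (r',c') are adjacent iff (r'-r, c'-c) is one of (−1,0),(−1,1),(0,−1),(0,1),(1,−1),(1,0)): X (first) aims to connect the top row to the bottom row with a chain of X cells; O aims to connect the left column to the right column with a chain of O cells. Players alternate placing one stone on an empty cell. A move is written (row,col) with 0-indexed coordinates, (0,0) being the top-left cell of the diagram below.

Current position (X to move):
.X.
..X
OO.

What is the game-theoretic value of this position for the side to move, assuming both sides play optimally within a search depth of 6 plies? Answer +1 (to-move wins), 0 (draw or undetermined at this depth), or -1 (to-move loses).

value(.X./..X/OO., X) = +1

[.X./..X/OO.] X move#1: (0,0):-1/XX./..X/OO., (0,2):-1/.XX/..X/OO., (1,0):-1/.X./X.X/OO., (1,1):-1/.X./.XX/OO., (2,2):+1/.X./..X/OOX*
[.X./..X/OOX] O move#2: (0,0):-1/OX./..X/OOX*, (0,2):-1/.XO/..X/OOX, (1,0):-1/.X./O.X/OOX, (1,1):-1/.X./.OX/OOX
[OX./..X/OOX] X move#3: (0,2):+1/OXX/..X/OOX*, (1,0):+1/OX./X.X/OOX, (1,1):+1/OX./.XX/OOX
[OXX/..X/OOX] end (terminal -1, O#4); searched .X./..X/OO. to 6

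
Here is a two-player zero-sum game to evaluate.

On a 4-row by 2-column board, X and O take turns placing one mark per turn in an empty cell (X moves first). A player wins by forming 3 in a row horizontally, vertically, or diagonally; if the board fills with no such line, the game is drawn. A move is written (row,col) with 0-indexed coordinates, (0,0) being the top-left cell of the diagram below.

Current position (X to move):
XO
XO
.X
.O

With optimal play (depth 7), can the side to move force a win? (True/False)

[XO/XO/.X/.O] X move#1: (2,0):+1/XO/XO/XX/.O*, (3,0):+0/XO/XO/.X/XO
[XO/XO/XX/.O] end (terminal -1, O#2); searched XO/XO/.X/.O to 7

X winning at [XO/XO/.X/.O]: True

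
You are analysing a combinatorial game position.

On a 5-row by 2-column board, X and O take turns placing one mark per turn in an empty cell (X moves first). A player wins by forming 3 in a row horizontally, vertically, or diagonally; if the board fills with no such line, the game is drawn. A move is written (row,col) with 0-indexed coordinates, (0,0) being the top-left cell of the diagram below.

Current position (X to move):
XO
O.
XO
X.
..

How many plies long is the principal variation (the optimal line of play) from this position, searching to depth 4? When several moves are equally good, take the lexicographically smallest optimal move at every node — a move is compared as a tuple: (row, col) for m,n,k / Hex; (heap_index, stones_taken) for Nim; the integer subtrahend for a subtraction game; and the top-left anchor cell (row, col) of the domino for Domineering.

ply 1, X at XO/O./XO/X./.. | (1,1)=+0→XO/OX/XO/X./..; (3,1)=-1→XO/O./XO/XX/..; (4,0)=+1→XO/O./XO/X./X.*; (4,1)=-1→XO/O./XO/X./.X
ply 2: XO/O./XO/X./X. is terminal -1 (O); from XO/O./XO/X./.. depth 4

PV length from [XO/O./XO/X./..]: 1 ply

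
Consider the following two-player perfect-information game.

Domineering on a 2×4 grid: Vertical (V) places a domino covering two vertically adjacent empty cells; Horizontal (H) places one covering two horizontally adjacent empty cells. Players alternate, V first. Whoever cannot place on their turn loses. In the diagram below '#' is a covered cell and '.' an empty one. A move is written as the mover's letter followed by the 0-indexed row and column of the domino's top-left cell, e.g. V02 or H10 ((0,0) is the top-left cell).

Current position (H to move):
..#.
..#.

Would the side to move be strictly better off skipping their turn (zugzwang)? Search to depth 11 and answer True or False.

p1 H@[..#./..#.]: H00[###./..#.]+1* H10[..#./###.]+1
p2 V@[###./..#.]: V03[####/..##]-1*
p3 H@[####/..##]: H10[####/####]+1*
p4 V@[####/####] terminal -1; root [..#./..#.] d11
if H skipped the turn, V would face:
~ p1 V@[..#./..#.]: V00[#.#./#.#.]+1* V01[.##./.##.]+1 V03[..##/..##]-1
~ p2 H@[#.#./#.#.] terminal -1; root [..#./..#.] d11
compare (H): move=+1 vs pass=-1

zugzwang(..#./..#., H) = False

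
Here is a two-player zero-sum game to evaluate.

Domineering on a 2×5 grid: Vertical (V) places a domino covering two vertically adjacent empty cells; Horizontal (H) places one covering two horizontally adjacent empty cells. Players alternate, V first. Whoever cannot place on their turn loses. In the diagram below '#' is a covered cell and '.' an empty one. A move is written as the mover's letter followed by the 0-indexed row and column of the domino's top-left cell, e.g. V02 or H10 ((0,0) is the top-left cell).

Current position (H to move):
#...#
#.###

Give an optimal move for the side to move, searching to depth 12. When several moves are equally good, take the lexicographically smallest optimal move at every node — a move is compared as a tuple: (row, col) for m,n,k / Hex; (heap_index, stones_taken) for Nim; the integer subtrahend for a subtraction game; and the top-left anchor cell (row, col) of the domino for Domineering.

H's best at [#...#/#.###]: H01

ply 1, H at #...#/#.### | H01=+1→###.#/#.###*; H02=-1→#.###/#.###
ply 2: ###.#/#.### is terminal -1 (V); from #...#/#.### depth 12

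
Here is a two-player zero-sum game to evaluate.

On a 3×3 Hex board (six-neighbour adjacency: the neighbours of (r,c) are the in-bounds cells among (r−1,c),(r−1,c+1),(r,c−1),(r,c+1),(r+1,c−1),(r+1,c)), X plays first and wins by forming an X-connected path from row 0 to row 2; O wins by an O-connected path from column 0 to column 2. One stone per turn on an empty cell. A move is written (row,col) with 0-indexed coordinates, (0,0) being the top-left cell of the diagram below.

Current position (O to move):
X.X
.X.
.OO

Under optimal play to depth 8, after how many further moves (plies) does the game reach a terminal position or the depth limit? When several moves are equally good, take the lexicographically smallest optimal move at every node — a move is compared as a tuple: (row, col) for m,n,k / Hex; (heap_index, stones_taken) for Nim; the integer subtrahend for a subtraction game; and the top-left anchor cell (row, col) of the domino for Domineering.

PV length from [X.X/.X./.OO]: 1 ply

[X.X/.X./.OO] O move#1: (0,1):-1/XOX/.X./.OO, (1,0):-1/X.X/OX./.OO, (1,2):-1/X.X/.XO/.OO, (2,0):+1/X.X/.X./OOO*
[X.X/.X./OOO] end (terminal -1, X#2); searched X.X/.X./.OO to 8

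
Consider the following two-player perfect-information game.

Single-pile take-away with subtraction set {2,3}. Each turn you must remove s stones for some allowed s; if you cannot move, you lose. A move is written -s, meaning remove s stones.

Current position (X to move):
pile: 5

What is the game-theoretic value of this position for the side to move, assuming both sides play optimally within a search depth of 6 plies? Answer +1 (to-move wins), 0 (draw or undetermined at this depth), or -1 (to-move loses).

[5] X move#1: -2:-1/3*, -3:-1/2
[3] O move#2: -2:+1/1*, -3:+1/0
[1] end (terminal -1, X#3); searched 5 to 6

value(5, X) = -1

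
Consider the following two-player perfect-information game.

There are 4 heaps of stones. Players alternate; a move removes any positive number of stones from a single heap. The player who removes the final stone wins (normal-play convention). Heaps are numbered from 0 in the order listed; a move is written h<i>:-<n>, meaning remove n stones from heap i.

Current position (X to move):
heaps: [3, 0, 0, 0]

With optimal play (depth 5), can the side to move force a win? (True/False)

X winning at [(3,0,0,0)]: True

ply 1, X at (3,0,0,0) | h0:-1=-1→(2,0,0,0); h0:-2=-1→(1,0,0,0); h0:-3=+1→(0,0,0,0)*
ply 2: (0,0,0,0) is terminal -1 (O); from (3,0,0,0) depth 5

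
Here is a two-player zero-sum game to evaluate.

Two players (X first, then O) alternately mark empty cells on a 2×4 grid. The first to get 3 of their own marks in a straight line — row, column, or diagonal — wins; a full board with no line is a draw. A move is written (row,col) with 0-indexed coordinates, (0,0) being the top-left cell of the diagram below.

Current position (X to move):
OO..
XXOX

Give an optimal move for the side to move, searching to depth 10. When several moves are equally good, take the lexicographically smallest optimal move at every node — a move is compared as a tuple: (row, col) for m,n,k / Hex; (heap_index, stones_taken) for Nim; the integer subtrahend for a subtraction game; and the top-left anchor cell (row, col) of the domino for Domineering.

p1 X@[OO../XXOX]: (0,2)[OOX./XXOX]+0* (0,3)[OO.X/XXOX]-1
p2 O@[OOX./XXOX]: (0,3)[OOXO/XXOX]+0*
p3 X@[OOXO/XXOX] terminal +0; root [OO../XXOX] d10

X's best at [OO../XXOX]: (0,2)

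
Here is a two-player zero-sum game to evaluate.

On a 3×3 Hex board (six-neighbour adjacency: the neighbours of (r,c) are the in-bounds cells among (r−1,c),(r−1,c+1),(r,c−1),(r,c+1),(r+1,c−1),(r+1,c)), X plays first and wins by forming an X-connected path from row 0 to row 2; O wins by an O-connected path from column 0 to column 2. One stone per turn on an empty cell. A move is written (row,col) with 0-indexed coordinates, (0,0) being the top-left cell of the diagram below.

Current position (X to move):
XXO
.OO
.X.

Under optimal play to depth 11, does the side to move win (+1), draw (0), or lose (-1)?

value(XXO/.OO/.X., X) = -1

[XXO/.OO/.X.] X move#1: (1,0):-1/XXO/XOO/.X.*, (2,0):-1/XXO/.OO/XX., (2,2):-1/XXO/.OO/.XX
[XXO/XOO/.X.] O move#2: (2,0):+1/XXO/XOO/OX.*, (2,2):-1/XXO/XOO/.XO
[XXO/XOO/OX.] end (terminal -1, X#3); searched XXO/.OO/.X. to 11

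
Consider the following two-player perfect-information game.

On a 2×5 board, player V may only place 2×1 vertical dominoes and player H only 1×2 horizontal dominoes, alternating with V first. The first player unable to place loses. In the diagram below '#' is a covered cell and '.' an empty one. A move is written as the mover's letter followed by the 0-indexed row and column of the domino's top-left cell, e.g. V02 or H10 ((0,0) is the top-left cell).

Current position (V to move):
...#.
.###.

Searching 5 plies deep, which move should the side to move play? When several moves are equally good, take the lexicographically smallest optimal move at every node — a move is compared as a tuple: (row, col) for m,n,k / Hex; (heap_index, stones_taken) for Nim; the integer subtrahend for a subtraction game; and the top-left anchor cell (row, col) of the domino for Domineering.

V's best at [...#./.###.]: V00

p1 V@[...#./.###.]: V00[#..#./####.]+1* V04[...##/.####]-1
p2 H@[#..#./####.]: H01[####./####.]-1*
p3 V@[####./####.]: V04[#####/#####]+1*
p4 H@[#####/#####] terminal -1; root [...#./.###.] d5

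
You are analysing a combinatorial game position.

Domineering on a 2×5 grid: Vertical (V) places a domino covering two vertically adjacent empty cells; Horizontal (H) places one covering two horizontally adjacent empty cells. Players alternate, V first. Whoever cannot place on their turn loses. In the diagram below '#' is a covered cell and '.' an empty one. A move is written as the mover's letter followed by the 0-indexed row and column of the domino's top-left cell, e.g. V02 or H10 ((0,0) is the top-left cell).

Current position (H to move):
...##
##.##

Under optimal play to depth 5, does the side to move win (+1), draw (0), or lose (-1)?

value(...##/##.##, H) = +1

[...##/##.##] H move#1: H00:-1/##.##/##.##, H01:+1/.####/##.##*
[.####/##.##] end (terminal -1, V#2); searched ...##/##.## to 5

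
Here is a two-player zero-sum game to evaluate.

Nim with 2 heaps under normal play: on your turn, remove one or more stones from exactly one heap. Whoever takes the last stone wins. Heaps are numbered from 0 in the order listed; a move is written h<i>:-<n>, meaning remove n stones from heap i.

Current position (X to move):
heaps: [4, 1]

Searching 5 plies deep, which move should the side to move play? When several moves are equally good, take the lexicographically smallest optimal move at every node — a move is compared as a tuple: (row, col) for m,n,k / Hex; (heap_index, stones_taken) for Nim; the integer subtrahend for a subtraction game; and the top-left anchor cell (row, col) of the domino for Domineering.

X's best at [(4,1)]: h0:-3

[(4,1)] X move#1: h0:-1:-1/(3,1), h0:-2:-1/(2,1), h0:-3:+1/(1,1)*, h0:-4:-1/(0,1), h1:-1:-1/(4,0)
[(1,1)] O move#2: h0:-1:-1/(0,1)*, h1:-1:-1/(1,0)
[(0,1)] X move#3: h1:-1:+1/(0,0)*
[(0,0)] end (terminal -1, O#4); searched (4,1) to 5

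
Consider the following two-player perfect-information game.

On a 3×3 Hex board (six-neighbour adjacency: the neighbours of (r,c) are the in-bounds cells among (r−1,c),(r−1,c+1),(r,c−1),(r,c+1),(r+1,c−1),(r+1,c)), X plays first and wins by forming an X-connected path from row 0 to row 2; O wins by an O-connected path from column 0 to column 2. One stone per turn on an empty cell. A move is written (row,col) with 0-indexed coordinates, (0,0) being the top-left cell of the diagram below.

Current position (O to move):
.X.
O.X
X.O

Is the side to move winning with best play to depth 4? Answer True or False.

[.X./O.X/X.O] O move#1: (0,0):-1/OX./O.X/X.O, (0,2):-1/.XO/O.X/X.O, (1,1):+1/.X./OOX/X.O*, (2,1):-1/.X./O.X/XOO
[.X./OOX/X.O] X move#2: (0,0):-1/XX./OOX/X.O*, (0,2):-1/.XX/OOX/X.O, (2,1):-1/.X./OOX/XXO
[XX./OOX/X.O] O move#3: (0,2):+1/XXO/OOX/X.O*, (2,1):+1/XX./OOX/XOO
[XXO/OOX/X.O] end (terminal -1, X#4); searched .X./O.X/X.O to 4

O winning at [.X./O.X/X.O]: True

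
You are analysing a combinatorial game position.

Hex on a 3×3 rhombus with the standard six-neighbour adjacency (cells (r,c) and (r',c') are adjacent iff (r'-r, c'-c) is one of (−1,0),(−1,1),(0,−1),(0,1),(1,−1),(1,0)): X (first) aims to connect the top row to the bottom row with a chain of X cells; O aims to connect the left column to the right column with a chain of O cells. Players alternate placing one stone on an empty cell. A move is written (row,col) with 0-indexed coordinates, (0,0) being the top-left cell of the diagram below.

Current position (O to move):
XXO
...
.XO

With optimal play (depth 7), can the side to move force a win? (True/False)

O winning at [XXO/.../.XO]: True

ply 1, O at XXO/.../.XO | (1,0)=-1→XXO/O../.XO; (1,1)=+1→XXO/.O./.XO*; (1,2)=-1→XXO/..O/.XO; (2,0)=-1→XXO/.../OXO
ply 2, X at XXO/.O./.XO | (1,0)=-1→XXO/XO./.XO*; (1,2)=-1→XXO/.OX/.XO; (2,0)=-1→XXO/.O./XXO
ply 3, O at XXO/XO./.XO | (1,2)=-1→XXO/XOO/.XO; (2,0)=+1→XXO/XO./OXO*
ply 4: XXO/XO./OXO is terminal -1 (X); from XXO/.../.XO depth 7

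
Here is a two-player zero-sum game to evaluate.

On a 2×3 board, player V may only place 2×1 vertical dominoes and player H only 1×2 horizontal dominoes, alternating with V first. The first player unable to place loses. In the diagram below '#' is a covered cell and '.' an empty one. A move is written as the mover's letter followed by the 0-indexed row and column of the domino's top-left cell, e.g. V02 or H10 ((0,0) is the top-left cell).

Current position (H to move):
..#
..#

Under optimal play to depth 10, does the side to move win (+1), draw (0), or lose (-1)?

value(..#/..#, H) = +1

[..#/..#] H move#1: H00:+1/###/..#*, H10:+1/..#/###
[###/..#] end (terminal -1, V#2); searched ..#/..# to 10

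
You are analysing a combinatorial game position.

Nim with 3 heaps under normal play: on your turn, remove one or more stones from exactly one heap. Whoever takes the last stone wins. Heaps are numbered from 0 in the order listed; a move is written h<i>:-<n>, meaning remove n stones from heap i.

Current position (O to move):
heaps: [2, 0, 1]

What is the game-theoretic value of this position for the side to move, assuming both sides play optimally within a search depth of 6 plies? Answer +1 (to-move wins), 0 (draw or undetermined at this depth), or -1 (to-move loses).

ply 1, O at (2,0,1) | h0:-1=+1→(1,0,1)*; h0:-2=-1→(0,0,1); h2:-1=-1→(2,0,0)
ply 2, X at (1,0,1) | h0:-1=-1→(0,0,1)*; h2:-1=-1→(1,0,0)
ply 3, O at (0,0,1) | h2:-1=+1→(0,0,0)*
ply 4: (0,0,0) is terminal -1 (X); from (2,0,1) depth 6

value((2,0,1), O) = +1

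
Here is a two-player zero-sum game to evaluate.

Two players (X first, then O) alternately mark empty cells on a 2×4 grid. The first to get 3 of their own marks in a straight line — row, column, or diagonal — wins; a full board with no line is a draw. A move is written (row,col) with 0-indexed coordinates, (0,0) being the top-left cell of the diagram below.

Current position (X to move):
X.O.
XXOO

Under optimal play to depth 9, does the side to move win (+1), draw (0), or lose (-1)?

value(X.O./XXOO, X) = 0

p1 X@[X.O./XXOO]: (0,1)[XXO./XXOO]+0* (0,3)[X.OX/XXOO]+0
p2 O@[XXO./XXOO]: (0,3)[XXOO/XXOO]+0*
p3 X@[XXOO/XXOO] terminal +0; root [X.O./XXOO] d9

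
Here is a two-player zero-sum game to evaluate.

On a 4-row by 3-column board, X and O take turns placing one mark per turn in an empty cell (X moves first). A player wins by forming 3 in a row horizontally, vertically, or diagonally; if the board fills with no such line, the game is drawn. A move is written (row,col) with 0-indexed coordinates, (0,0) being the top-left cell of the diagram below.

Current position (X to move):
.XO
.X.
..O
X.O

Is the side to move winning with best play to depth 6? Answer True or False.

X winning at [.XO/.X./..O/X.O]: True

ply 1, X at .XO/.X./..O/X.O | (0,0)=-1→XXO/.X./..O/X.O; (1,0)=-1→.XO/XX./..O/X.O; (1,2)=+1→.XO/.XX/..O/X.O*; (2,0)=-1→.XO/.X./X.O/X.O; (2,1)=+1→.XO/.X./.XO/X.O; (3,1)=-1→.XO/.X./..O/XXO
ply 2, O at .XO/.XX/..O/X.O | (0,0)=-1→OXO/.XX/..O/X.O*; (1,0)=-1→.XO/OXX/..O/X.O; (2,0)=-1→.XO/.XX/O.O/X.O; (2,1)=-1→.XO/.XX/.OO/X.O; (3,1)=-1→.XO/.XX/..O/XOO
ply 3, X at OXO/.XX/..O/X.O | (1,0)=+1→OXO/XXX/..O/X.O*; (2,0)=+1→OXO/.XX/X.O/X.O; (2,1)=+1→OXO/.XX/.XO/X.O; (3,1)=+1→OXO/.XX/..O/XXO
ply 4: OXO/XXX/..O/X.O is terminal -1 (O); from .XO/.X./..O/X.O depth 6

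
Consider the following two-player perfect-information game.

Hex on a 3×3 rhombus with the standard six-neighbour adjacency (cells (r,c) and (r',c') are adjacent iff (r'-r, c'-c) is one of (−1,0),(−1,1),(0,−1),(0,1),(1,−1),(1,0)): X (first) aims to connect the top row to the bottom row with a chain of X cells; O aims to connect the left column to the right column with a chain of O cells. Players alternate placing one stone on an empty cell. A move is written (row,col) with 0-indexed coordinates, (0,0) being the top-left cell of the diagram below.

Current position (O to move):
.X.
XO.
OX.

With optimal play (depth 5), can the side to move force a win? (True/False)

ply 1, O at .X./XO./OX. | (0,0)=+1→OX./XO./OX.*; (0,2)=+1→.XO/XO./OX.; (1,2)=+1→.X./XOO/OX.; (2,2)=+1→.X./XO./OXO
ply 2, X at OX./XO./OX. | (0,2)=-1→OXX/XO./OX.*; (1,2)=-1→OX./XOX/OX.; (2,2)=-1→OX./XO./OXX
ply 3, O at OXX/XO./OX. | (1,2)=+1→OXX/XOO/OX.*; (2,2)=-1→OXX/XO./OXO
ply 4: OXX/XOO/OX. is terminal -1 (X); from .X./XO./OX. depth 5

O winning at [.X./XO./OX.]: True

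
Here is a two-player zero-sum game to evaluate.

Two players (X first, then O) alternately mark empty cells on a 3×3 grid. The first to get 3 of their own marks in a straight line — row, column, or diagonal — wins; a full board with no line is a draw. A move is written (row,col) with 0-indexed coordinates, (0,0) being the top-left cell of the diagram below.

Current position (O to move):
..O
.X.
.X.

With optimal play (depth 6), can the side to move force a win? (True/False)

[..O/.X./.X.] O move#1: (0,0):-1/O.O/.X./.X., (0,1):+0/.OO/.X./.X.*, (1,0):-1/..O/OX./.X., (1,2):-1/..O/.XO/.X., (2,0):-1/..O/.X./OX., (2,2):-1/..O/.X./.XO
[.OO/.X./.X.] X move#2: (0,0):+0/XOO/.X./.X.*, (1,0):-1/.OO/XX./.X., (1,2):-1/.OO/.XX/.X., (2,0):-1/.OO/.X./XX., (2,2):-1/.OO/.X./.XX
[XOO/.X./.X.] O move#3: (1,0):-1/XOO/OX./.X., (1,2):-1/XOO/.XO/.X., (2,0):-1/XOO/.X./OX., (2,2):+0/XOO/.X./.XO*
[XOO/.X./.XO] X move#4: (1,0):-1/XOO/XX./.XO, (1,2):+0/XOO/.XX/.XO*, (2,0):-1/XOO/.X./XXO
[XOO/.XX/.XO] O move#5: (1,0):+0/XOO/OXX/.XO*, (2,0):-1/XOO/.XX/OXO
[XOO/OXX/.XO] X move#6: (2,0):+0/XOO/OXX/XXO*
[XOO/OXX/XXO] end (terminal +0, O#7); searched ..O/.X./.X. to 6

O winning at [..O/.X./.X.]: False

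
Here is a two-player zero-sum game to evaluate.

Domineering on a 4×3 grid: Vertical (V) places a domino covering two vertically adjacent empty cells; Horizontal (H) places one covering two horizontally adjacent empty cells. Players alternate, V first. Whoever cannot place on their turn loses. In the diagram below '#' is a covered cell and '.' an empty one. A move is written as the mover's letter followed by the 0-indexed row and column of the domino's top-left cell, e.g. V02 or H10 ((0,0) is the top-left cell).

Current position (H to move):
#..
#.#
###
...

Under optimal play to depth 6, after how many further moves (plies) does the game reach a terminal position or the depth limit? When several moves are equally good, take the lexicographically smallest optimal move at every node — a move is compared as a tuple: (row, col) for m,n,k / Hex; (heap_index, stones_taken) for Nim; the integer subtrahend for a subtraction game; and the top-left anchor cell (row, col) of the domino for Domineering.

p1 H@[#../#.#/###/...]: H01[###/#.#/###/...]+1* H30[#../#.#/###/##.]-1 H31[#../#.#/###/.##]-1
p2 V@[###/#.#/###/...] terminal -1; root [#../#.#/###/...] d6

PV length from [#../#.#/###/...]: 1 ply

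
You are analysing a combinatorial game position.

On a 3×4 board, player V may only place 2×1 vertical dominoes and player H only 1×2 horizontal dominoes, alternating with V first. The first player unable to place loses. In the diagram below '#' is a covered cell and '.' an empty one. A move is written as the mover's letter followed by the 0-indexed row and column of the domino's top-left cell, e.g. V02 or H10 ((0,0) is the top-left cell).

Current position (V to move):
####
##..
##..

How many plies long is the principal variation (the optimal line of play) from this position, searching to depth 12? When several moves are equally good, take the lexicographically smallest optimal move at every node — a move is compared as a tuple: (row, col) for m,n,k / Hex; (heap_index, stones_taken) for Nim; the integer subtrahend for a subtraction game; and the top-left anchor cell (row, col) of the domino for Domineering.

PV length from [####/##../##..]: 1 ply

[####/##../##..] V move#1: V12:+1/####/###./###.*, V13:+1/####/##.#/##.#
[####/###./###.] end (terminal -1, H#2); searched ####/##../##.. to 12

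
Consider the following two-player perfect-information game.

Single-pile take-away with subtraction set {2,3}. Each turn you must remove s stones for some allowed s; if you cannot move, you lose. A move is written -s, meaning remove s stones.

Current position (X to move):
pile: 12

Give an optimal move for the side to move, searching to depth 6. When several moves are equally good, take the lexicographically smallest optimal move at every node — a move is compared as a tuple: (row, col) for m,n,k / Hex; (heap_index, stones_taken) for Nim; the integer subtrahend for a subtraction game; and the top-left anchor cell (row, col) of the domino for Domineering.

ply 1, X at 12 | -2=+1→10*; -3=-1→9
ply 2, O at 10 | -2=-1→8*; -3=-1→7
ply 3, X at 8 | -2=+1→6*; -3=+1→5
ply 4, O at 6 | -2=-1→4*; -3=-1→3
ply 5, X at 4 | -2=-1→2; -3=+1→1*
ply 6: 1 is terminal -1 (O); from 12 depth 6

X's best at [12]: -2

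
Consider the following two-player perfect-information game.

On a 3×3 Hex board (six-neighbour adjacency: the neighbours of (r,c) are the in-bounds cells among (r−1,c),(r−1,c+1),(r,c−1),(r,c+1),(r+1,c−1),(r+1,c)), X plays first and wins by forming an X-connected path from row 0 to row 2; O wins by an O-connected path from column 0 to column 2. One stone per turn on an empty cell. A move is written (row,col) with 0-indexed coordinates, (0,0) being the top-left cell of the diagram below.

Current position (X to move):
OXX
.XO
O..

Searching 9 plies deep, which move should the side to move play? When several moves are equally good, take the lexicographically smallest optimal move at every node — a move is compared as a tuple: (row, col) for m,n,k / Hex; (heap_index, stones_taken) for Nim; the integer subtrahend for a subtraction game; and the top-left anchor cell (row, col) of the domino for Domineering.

X's best at [OXX/.XO/O..]: (2,1)

p1 X@[OXX/.XO/O..]: (1,0)[OXX/XXO/O..]-1 (2,1)[OXX/.XO/OX.]+1* (2,2)[OXX/.XO/O.X]-1
p2 O@[OXX/.XO/OX.] terminal -1; root [OXX/.XO/O..] d9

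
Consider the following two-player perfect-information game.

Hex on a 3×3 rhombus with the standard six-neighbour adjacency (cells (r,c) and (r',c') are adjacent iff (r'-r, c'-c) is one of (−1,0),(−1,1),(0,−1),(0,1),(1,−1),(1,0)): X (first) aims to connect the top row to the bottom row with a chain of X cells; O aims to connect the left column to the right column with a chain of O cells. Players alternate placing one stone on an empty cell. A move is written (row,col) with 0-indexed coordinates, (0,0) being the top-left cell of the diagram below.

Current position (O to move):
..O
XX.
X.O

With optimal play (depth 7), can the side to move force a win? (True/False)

ply 1, O at ..O/XX./X.O | (0,0)=-1→O.O/XX./X.O*; (0,1)=-1→.OO/XX./X.O; (1,2)=-1→..O/XXO/X.O; (2,1)=-1→..O/XX./XOO
ply 2, X at O.O/XX./X.O | (0,1)=+1→OXO/XX./X.O*; (1,2)=-1→O.O/XXX/X.O; (2,1)=-1→O.O/XX./XXO
ply 3: OXO/XX./X.O is terminal -1 (O); from ..O/XX./X.O depth 7

O winning at [..O/XX./X.O]: False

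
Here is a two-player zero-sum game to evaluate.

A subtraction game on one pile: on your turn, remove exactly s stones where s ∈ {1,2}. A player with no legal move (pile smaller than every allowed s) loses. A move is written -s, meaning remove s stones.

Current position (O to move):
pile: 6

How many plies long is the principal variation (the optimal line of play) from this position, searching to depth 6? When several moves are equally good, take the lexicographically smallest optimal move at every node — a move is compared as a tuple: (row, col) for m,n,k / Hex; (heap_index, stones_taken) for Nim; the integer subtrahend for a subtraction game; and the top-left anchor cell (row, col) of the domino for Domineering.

PV length from [6]: 4 plies

ply 1, O at 6 | -1=-1→5*; -2=-1→4
ply 2, X at 5 | -1=-1→4; -2=+1→3*
ply 3, O at 3 | -1=-1→2*; -2=-1→1
ply 4, X at 2 | -1=-1→1; -2=+1→0*
ply 5: 0 is terminal -1 (O); from 6 depth 6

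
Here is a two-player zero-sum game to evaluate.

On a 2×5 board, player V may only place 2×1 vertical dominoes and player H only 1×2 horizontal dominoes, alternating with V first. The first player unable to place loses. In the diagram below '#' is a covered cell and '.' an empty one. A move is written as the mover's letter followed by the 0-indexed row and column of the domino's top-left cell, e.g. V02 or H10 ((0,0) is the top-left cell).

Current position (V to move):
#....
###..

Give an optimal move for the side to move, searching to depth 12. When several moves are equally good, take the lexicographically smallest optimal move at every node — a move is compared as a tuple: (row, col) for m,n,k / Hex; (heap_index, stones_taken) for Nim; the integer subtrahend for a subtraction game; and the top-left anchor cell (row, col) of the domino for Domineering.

ply 1, V at #..../###.. | V03=+1→#..#./####.*; V04=-1→#...#/###.#
ply 2, H at #..#./####. | H01=-1→####./####.*
ply 3, V at ####./####. | V04=+1→#####/#####*
ply 4: #####/##### is terminal -1 (H); from #..../###.. depth 12

V's best at [#..../###..]: V03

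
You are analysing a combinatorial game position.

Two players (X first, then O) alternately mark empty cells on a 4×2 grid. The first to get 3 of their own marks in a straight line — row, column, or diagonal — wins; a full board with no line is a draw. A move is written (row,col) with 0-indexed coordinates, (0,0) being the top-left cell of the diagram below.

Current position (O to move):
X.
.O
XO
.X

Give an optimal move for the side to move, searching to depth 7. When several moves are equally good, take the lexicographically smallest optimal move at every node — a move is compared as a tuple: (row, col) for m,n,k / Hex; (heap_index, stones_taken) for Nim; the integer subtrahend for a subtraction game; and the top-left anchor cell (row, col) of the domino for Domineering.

[X./.O/XO/.X] O move#1: (0,1):+1/XO/.O/XO/.X*, (1,0):+0/X./OO/XO/.X, (3,0):-1/X./.O/XO/OX
[XO/.O/XO/.X] end (terminal -1, X#2); searched X./.O/XO/.X to 7

O's best at [X./.O/XO/.X]: (0,1)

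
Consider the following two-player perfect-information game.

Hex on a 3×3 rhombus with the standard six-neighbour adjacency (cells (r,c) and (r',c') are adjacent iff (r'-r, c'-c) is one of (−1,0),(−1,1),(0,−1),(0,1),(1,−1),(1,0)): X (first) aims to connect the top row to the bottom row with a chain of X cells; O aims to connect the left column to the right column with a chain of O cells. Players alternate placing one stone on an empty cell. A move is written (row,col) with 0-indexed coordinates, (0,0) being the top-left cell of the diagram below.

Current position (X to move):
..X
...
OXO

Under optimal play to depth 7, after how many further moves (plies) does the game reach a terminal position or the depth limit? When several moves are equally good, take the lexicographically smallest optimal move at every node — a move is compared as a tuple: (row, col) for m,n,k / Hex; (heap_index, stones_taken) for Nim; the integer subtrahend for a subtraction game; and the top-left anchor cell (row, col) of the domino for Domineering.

p1 X@[..X/.../OXO]: (0,0)[X.X/.../OXO]+1* (0,1)[.XX/.../OXO]+1 (1,0)[..X/X../OXO]+1 (1,1)[..X/.X./OXO]+1 (1,2)[..X/..X/OXO]+1
p2 O@[X.X/.../OXO]: (0,1)[XOX/.../OXO]-1* (1,0)[X.X/O../OXO]-1 (1,1)[X.X/.O./OXO]-1 (1,2)[X.X/..O/OXO]-1
p3 X@[XOX/.../OXO]: (1,0)[XOX/X../OXO]+1* (1,1)[XOX/.X./OXO]+1 (1,2)[XOX/..X/OXO]+1
p4 O@[XOX/X../OXO]: (1,1)[XOX/XO./OXO]-1* (1,2)[XOX/X.O/OXO]-1
p5 X@[XOX/XO./OXO]: (1,2)[XOX/XOX/OXO]+1*
p6 O@[XOX/XOX/OXO] terminal -1; root [..X/.../OXO] d7

PV length from [..X/.../OXO]: 5 plies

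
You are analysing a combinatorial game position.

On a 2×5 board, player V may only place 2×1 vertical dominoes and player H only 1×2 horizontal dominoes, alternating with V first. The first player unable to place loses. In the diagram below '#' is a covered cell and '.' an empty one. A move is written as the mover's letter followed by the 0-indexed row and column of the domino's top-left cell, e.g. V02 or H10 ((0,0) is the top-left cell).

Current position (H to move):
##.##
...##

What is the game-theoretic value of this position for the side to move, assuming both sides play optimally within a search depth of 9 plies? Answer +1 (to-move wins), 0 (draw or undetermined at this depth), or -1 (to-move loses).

value(##.##/...##, H) = +1

p1 H@[##.##/...##]: H10[##.##/##.##]-1 H11[##.##/.####]+1*
p2 V@[##.##/.####] terminal -1; root [##.##/...##] d9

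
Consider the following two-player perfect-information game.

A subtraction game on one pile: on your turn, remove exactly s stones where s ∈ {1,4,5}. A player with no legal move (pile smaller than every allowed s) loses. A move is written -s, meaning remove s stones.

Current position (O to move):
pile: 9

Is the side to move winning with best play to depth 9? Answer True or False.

p1 O@[9]: -1[8]+1* -4[5]-1 -5[4]-1
p2 X@[8]: -1[7]-1* -4[4]-1 -5[3]-1
p3 O@[7]: -1[6]-1 -4[3]-1 -5[2]+1*
p4 X@[2]: -1[1]-1*
p5 O@[1]: -1[0]+1*
p6 X@[0] terminal -1; root [9] d9

O winning at [9]: True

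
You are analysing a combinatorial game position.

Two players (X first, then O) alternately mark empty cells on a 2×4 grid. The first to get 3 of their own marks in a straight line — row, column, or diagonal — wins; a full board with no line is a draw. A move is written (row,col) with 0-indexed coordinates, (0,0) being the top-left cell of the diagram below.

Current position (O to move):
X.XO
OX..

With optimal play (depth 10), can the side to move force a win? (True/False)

p1 O@[X.XO/OX..]: (0,1)[XOXO/OX..]+0* (1,2)[X.XO/OXO.]-1 (1,3)[X.XO/OX.O]-1
p2 X@[XOXO/OX..]: (1,2)[XOXO/OXX.]+0* (1,3)[XOXO/OX.X]+0
p3 O@[XOXO/OXX.]: (1,3)[XOXO/OXXO]+0*
p4 X@[XOXO/OXXO] terminal +0; root [X.XO/OX..] d10

O winning at [X.XO/OX..]: False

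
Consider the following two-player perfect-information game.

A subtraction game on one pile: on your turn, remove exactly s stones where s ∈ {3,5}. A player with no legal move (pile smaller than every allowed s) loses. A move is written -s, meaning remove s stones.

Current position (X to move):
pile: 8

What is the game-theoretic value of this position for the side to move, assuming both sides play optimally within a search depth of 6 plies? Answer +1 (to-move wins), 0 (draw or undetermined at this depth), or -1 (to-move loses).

[8] X move#1: -3:-1/5*, -5:-1/3
[5] O move#2: -3:+1/2*, -5:+1/0
[2] end (terminal -1, X#3); searched 8 to 6

value(8, X) = -1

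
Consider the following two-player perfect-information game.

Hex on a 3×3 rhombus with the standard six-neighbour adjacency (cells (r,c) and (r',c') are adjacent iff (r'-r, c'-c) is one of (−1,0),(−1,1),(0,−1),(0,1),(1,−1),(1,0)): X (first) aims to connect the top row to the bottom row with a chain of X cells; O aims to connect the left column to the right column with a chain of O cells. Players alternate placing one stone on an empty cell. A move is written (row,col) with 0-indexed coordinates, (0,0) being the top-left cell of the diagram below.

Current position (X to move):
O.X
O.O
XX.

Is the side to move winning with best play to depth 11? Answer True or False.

X winning at [O.X/O.O/XX.]: True

[O.X/O.O/XX.] X move#1: (0,1):-1/OXX/O.O/XX., (1,1):+1/O.X/OXO/XX.*, (2,2):-1/O.X/O.O/XXX
[O.X/OXO/XX.] end (terminal -1, O#2); searched O.X/O.O/XX. to 11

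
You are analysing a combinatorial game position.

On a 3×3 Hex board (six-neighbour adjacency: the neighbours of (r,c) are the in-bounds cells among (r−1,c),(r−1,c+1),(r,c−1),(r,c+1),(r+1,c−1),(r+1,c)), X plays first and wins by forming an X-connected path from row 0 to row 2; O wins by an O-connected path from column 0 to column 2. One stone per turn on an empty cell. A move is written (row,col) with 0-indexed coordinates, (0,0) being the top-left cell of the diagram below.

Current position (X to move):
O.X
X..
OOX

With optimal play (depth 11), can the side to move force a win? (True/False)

X winning at [O.X/X../OOX]: True

ply 1, X at O.X/X../OOX | (0,1)=-1→OXX/X../OOX; (1,1)=-1→O.X/XX./OOX; (1,2)=+1→O.X/X.X/OOX*
ply 2: O.X/X.X/OOX is terminal -1 (O); from O.X/X../OOX depth 11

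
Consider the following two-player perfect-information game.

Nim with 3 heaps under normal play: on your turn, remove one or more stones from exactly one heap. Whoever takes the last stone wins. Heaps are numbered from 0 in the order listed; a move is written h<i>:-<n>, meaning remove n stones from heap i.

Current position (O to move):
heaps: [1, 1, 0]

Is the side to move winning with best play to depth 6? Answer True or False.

O winning at [(1,1,0)]: False

ply 1, O at (1,1,0) | h0:-1=-1→(0,1,0)*; h1:-1=-1→(1,0,0)
ply 2, X at (0,1,0) | h1:-1=+1→(0,0,0)*
ply 3: (0,0,0) is terminal -1 (O); from (1,1,0) depth 6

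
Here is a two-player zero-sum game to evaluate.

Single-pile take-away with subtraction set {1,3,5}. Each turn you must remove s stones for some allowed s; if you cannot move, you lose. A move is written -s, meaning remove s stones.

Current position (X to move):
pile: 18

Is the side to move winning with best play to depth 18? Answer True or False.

[18] X move#1: -1:-1/17*, -3:-1/15, -5:-1/13
[17] O move#2: -1:+1/16*, -3:+1/14, -5:+1/12
[16] X move#3: -1:-1/15*, -3:-1/13, -5:-1/11
[15] O move#4: -1:+1/14*, -3:+1/12, -5:+1/10
[14] X move#5: -1:-1/13*, -3:-1/11, -5:-1/9
[13] O move#6: -1:+1/12*, -3:+1/10, -5:+1/8
[12] X move#7: -1:-1/11*, -3:-1/9, -5:-1/7
[11] O move#8: -1:+1/10*, -3:+1/8, -5:+1/6
[10] X move#9: -1:-1/9*, -3:-1/7, -5:-1/5
[9] O move#10: -1:+1/8*, -3:+1/6, -5:+1/4
[8] X move#11: -1:-1/7*, -3:-1/5, -5:-1/3
[7] O move#12: -1:+1/6*, -3:+1/4, -5:+1/2
[6] X move#13: -1:-1/5*, -3:-1/3, -5:-1/1
[5] O move#14: -1:+1/4*, -3:+1/2, -5:+1/0
[4] X move#15: -1:-1/3*, -3:-1/1
[3] O move#16: -1:+1/2*, -3:+1/0
[2] X move#17: -1:-1/1*
[1] O move#18: -1:+1/0*
[0] end (terminal -1, X#19); searched 18 to 18

X winning at [18]: False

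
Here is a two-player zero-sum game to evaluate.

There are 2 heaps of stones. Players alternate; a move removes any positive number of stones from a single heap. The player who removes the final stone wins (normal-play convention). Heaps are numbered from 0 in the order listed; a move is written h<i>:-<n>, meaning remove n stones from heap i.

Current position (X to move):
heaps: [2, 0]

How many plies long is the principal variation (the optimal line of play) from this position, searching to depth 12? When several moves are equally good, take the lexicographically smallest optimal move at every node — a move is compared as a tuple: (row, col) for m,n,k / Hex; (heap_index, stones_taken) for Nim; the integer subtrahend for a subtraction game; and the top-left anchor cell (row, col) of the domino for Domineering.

PV length from [(2,0)]: 1 ply

[(2,0)] X move#1: h0:-1:-1/(1,0), h0:-2:+1/(0,0)*
[(0,0)] end (terminal -1, O#2); searched (2,0) to 12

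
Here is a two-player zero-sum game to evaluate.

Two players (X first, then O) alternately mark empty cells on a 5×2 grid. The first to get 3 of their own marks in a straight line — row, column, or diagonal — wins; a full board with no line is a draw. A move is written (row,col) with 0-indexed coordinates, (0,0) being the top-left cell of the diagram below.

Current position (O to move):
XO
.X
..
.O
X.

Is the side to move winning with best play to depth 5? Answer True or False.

p1 O@[XO/.X/../.O/X.]: (1,0)[XO/OX/../.O/X.]+0* (2,0)[XO/.X/O./.O/X.]+0 (2,1)[XO/.X/.O/.O/X.]+0 (3,0)[XO/.X/../OO/X.]+0 (4,1)[XO/.X/../.O/XO]+0
p2 X@[XO/OX/../.O/X.]: (2,0)[XO/OX/X./.O/X.]+0* (2,1)[XO/OX/.X/.O/X.]+0 (3,0)[XO/OX/../XO/X.]+0 (4,1)[XO/OX/../.O/XX]+0
p3 O@[XO/OX/X./.O/X.]: (2,1)[XO/OX/XO/.O/X.]-1 (3,0)[XO/OX/X./OO/X.]+0* (4,1)[XO/OX/X./.O/XO]-1
p4 X@[XO/OX/X./OO/X.]: (2,1)[XO/OX/XX/OO/X.]+0* (4,1)[XO/OX/X./OO/XX]+0
p5 O@[XO/OX/XX/OO/X.]: (4,1)[XO/OX/XX/OO/XO]+0*
p6 X@[XO/OX/XX/OO/XO] terminal +0; root [XO/.X/../.O/X.] d5

O winning at [XO/.X/../.O/X.]: False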